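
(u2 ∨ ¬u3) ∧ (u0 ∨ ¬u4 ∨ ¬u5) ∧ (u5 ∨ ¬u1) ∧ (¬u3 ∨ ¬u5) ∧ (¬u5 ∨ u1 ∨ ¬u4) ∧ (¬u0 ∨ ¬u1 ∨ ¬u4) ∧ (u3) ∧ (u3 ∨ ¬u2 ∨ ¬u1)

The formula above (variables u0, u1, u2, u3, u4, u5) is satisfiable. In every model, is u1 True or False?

Suppose u1 = True.
The clause (u5) is unit, so u5 = True.
The clause (¬u3) is unit, so u3 = False.
Now (u3) is unsatisfied and unit — conflict.
So every satisfying assignment has u1 = False.

False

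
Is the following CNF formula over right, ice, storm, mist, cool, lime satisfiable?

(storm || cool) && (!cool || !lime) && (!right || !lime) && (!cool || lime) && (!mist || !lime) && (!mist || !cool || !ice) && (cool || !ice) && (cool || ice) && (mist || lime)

Case storm = true:
Case cool = false:
From the singleton clause (!ice), ice = false.
But (ice) is also a unit clause — contradiction.
Backtrack on cool: now try cool = true.
From the singleton clause (!lime), lime = false.
But (lime) is also a unit clause — contradiction.
Both values of cool lead to a conflict.
Backtrack on storm: now try storm = false.
From the singleton clause (cool), cool = true.
From the singleton clause (!lime), lime = false.
But (lime) is also a unit clause — contradiction.
Both values of storm lead to a conflict.
No assignment satisfies every clause.

Unsatisfiable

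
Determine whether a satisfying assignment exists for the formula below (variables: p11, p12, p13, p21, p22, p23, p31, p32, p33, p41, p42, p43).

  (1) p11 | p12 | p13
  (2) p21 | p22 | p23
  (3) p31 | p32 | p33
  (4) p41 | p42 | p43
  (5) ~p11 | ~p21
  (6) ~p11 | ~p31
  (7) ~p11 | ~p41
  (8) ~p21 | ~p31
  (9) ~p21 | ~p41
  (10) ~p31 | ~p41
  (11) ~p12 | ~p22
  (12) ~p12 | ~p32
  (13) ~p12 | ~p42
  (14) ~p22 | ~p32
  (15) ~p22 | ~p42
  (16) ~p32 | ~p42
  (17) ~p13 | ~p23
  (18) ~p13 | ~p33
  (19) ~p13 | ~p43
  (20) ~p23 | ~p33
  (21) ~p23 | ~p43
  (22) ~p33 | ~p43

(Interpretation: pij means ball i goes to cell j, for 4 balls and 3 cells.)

Unsatisfiable

Branch on p11: set p11 = 0.
Branch on p12: set p12 = 1.
The clause (~p22) is unit, so p22 = 0.
The clause (~p32) is unit, so p32 = 0.
The clause (~p42) is unit, so p42 = 0.
Branch on p21: set p21 = 1.
The clause (~p31) is unit, so p31 = 0.
The clause (p33) is unit, so p33 = 1.
The clause (~p41) is unit, so p41 = 0.
The clause (p43) is unit, so p43 = 1.
Now (~p43) is unsatisfied and unit — conflict.
That branch fails; take p21 = 0 instead.
The clause (p23) is unit, so p23 = 1.
The clause (~p13) is unit, so p13 = 0.
The clause (~p33) is unit, so p33 = 0.
The clause (p31) is unit, so p31 = 1.
The clause (~p41) is unit, so p41 = 0.
The clause (p43) is unit, so p43 = 1.
Now (~p43) is unsatisfied and unit — conflict.
Either choice for p21 ends in contradiction.
That branch fails; take p12 = 0 instead.
The clause (p13) is unit, so p13 = 1.
The clause (~p23) is unit, so p23 = 0.
The clause (~p33) is unit, so p33 = 0.
The clause (~p43) is unit, so p43 = 0.
Branch on p21: set p21 = 1.
The clause (~p31) is unit, so p31 = 0.
The clause (p32) is unit, so p32 = 1.
The clause (~p41) is unit, so p41 = 0.
The clause (p42) is unit, so p42 = 1.
Now (~p42) is unsatisfied and unit — conflict.
That branch fails; take p21 = 0 instead.
The clause (p22) is unit, so p22 = 1.
The clause (~p32) is unit, so p32 = 0.
The clause (p31) is unit, so p31 = 1.
The clause (~p41) is unit, so p41 = 0.
The clause (p42) is unit, so p42 = 1.
Now (~p42) is unsatisfied and unit — conflict.
Either choice for p21 ends in contradiction.
Either choice for p12 ends in contradiction.
That branch fails; take p11 = 1 instead.
The clause (~p21) is unit, so p21 = 0.
The clause (~p31) is unit, so p31 = 0.
The clause (~p41) is unit, so p41 = 0.
Branch on p22: set p22 = 1.
The clause (~p12) is unit, so p12 = 0.
The clause (~p32) is unit, so p32 = 0.
The clause (p33) is unit, so p33 = 1.
The clause (~p42) is unit, so p42 = 0.
The clause (p43) is unit, so p43 = 1.
Now (~p43) is unsatisfied and unit — conflict.
That branch fails; take p22 = 0 instead.
The clause (p23) is unit, so p23 = 1.
The clause (~p13) is unit, so p13 = 0.
The clause (~p33) is unit, so p33 = 0.
The clause (p32) is unit, so p32 = 1.
The clause (~p12) is unit, so p12 = 0.
The clause (~p42) is unit, so p42 = 0.
The clause (p43) is unit, so p43 = 1.
Now (~p43) is unsatisfied and unit — conflict.
Either choice for p22 ends in contradiction.
Either choice for p11 ends in contradiction.
No assignment satisfies every clause.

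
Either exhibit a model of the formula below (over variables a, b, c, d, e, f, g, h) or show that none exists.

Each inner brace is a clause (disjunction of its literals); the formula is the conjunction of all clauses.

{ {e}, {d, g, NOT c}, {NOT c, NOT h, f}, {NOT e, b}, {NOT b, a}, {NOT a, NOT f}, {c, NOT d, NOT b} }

(e) alone gives e = true.
(b) alone gives b = true.
(a) alone gives a = true.
(NOT f) alone gives f = false.
Branch on c: set c = true.
(NOT h) alone gives h = false.
Branch on d: set d = true.
Every clause is now satisfied; g is unconstrained.

a ↦ true, b ↦ true, c ↦ true, d ↦ true, e ↦ true, f ↦ false, g ↦ false, h ↦ false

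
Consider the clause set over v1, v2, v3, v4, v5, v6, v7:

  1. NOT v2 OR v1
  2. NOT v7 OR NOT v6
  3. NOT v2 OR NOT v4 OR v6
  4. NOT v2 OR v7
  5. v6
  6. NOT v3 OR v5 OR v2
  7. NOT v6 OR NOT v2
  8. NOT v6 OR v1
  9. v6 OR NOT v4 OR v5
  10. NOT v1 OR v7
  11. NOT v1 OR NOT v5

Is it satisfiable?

Unsatisfiable

From the singleton clause (v6), v6 = true.
From the singleton clause (NOT v7), v7 = false.
From the singleton clause (NOT v2), v2 = false.
From the singleton clause (v1), v1 = true.
That conflicts with the unit clause (NOT v1).
No assignment satisfies every clause.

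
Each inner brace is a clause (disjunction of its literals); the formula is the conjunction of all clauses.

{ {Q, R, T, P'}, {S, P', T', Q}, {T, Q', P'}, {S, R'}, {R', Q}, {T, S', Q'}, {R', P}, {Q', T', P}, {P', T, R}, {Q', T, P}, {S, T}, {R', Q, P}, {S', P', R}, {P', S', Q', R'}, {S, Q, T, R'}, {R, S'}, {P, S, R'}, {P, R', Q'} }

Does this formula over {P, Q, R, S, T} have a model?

Try S = 0.
The clause (R') is unit, so R = 0.
The clause (T) is unit, so T = 1.
Try P = 0.
The clause (Q') is unit, so Q = 0.
This assignment satisfies each clause.
A satisfying assignment: P ↦ 0; Q ↦ 0; R ↦ 0; S ↦ 0; T ↦ 1.

Satisfiable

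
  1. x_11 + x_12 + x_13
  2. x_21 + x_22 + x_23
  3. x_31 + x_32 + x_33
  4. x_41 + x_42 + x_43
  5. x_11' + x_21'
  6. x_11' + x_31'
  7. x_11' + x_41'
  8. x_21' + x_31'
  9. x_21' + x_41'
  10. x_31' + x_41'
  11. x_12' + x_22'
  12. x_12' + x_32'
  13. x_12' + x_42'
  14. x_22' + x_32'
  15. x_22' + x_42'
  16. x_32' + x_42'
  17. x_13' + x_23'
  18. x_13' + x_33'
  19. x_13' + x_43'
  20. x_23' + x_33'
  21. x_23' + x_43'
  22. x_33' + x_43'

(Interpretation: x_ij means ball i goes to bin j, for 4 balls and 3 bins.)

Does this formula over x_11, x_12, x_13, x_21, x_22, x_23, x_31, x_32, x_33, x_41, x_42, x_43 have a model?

Branch on x_11: set x_11 = 0.
Branch on x_12: set x_12 = 1.
Unit clause (x_22') forces x_22 = 0.
Unit clause (x_32') forces x_32 = 0.
Unit clause (x_42') forces x_42 = 0.
Branch on x_21: set x_21 = 1.
Unit clause (x_31') forces x_31 = 0.
Unit clause (x_33) forces x_33 = 1.
Unit clause (x_41') forces x_41 = 0.
Unit clause (x_43) forces x_43 = 1.
Now (x_43') is unsatisfied and unit — conflict.
So x_21 must be the other value — set x_21 = 0.
Unit clause (x_23) forces x_23 = 1.
Unit clause (x_13') forces x_13 = 0.
Unit clause (x_33') forces x_33 = 0.
Unit clause (x_31) forces x_31 = 1.
Unit clause (x_41') forces x_41 = 0.
Unit clause (x_43) forces x_43 = 1.
Now (x_43') is unsatisfied and unit — conflict.
Neither x_21 = 1 nor x_21 = 0 works.
So x_12 must be the other value — set x_12 = 0.
Unit clause (x_13) forces x_13 = 1.
Unit clause (x_23') forces x_23 = 0.
Unit clause (x_33') forces x_33 = 0.
Unit clause (x_43') forces x_43 = 0.
Branch on x_21: set x_21 = 1.
Unit clause (x_31') forces x_31 = 0.
Unit clause (x_32) forces x_32 = 1.
Unit clause (x_41') forces x_41 = 0.
Unit clause (x_42) forces x_42 = 1.
Now (x_42') is unsatisfied and unit — conflict.
So x_21 must be the other value — set x_21 = 0.
Unit clause (x_22) forces x_22 = 1.
Unit clause (x_32') forces x_32 = 0.
Unit clause (x_31) forces x_31 = 1.
Unit clause (x_41') forces x_41 = 0.
Unit clause (x_42) forces x_42 = 1.
Now (x_42') is unsatisfied and unit — conflict.
Neither x_21 = 1 nor x_21 = 0 works.
Neither x_12 = 1 nor x_12 = 0 works.
So x_11 must be the other value — set x_11 = 1.
Unit clause (x_21') forces x_21 = 0.
Unit clause (x_31') forces x_31 = 0.
Unit clause (x_41') forces x_41 = 0.
Branch on x_22: set x_22 = 1.
Unit clause (x_12') forces x_12 = 0.
Unit clause (x_32') forces x_32 = 0.
Unit clause (x_33) forces x_33 = 1.
Unit clause (x_42') forces x_42 = 0.
Unit clause (x_43) forces x_43 = 1.
Now (x_43') is unsatisfied and unit — conflict.
So x_22 must be the other value — set x_22 = 0.
Unit clause (x_23) forces x_23 = 1.
Unit clause (x_13') forces x_13 = 0.
Unit clause (x_33') forces x_33 = 0.
Unit clause (x_32) forces x_32 = 1.
Unit clause (x_12') forces x_12 = 0.
Unit clause (x_42') forces x_42 = 0.
Unit clause (x_43) forces x_43 = 1.
Now (x_43') is unsatisfied and unit — conflict.
Neither x_22 = 1 nor x_22 = 0 works.
Neither x_11 = 1 nor x_11 = 0 works.
No assignment satisfies every clause.

No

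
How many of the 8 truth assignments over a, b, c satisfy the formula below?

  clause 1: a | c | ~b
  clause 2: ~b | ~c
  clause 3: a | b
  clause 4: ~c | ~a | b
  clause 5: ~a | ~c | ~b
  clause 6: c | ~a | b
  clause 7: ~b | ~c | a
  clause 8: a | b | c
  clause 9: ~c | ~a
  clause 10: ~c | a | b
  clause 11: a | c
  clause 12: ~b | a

1

There are 2^3 = 8 truth assignments over (a, b, c).
Split on b. With b = 1, the clauses containing b are satisfied and ~b drops from the rest; 1 of the 2^2 = 4 assignments to the other variables satisfy what remains.
With b = 0, by the same count on the reduced clause set, 0 assignments work.
Total: 1 + 0 = 1.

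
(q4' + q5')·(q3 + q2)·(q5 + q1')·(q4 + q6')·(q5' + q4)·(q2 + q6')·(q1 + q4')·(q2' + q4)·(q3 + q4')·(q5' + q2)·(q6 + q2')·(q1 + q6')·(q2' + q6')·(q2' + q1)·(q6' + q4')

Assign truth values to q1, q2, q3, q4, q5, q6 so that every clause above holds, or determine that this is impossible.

Try q4 = 0.
Unit clause (q6') forces q6 = 0.
Unit clause (q5') forces q5 = 0.
Unit clause (q1') forces q1 = 0.
Unit clause (q2') forces q2 = 0.
Unit clause (q3) forces q3 = 1.
Every clause now holds.

q1=0,  q2=0,  q3=1,  q4=0,  q5=0,  q6=0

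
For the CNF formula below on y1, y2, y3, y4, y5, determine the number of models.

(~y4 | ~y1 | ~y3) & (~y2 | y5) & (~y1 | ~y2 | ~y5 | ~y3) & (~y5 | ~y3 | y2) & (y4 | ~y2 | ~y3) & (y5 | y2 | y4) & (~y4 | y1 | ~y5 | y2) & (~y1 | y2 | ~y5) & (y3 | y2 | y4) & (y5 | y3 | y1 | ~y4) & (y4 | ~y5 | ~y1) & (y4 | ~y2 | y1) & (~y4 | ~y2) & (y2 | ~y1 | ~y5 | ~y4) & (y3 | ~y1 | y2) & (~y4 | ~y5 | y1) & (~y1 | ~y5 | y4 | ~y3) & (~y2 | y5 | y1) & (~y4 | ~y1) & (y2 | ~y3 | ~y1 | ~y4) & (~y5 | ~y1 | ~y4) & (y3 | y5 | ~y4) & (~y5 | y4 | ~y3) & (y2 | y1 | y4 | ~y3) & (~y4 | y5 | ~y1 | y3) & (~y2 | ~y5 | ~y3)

1

There are 2^5 = 32 truth assignments over (y1, y2, y3, y4, y5).
Split on y3. With y3 = 1, the clauses containing y3 are satisfied and ~y3 drops from the rest; 1 of the 2^4 = 16 assignments to the other variables satisfy what remains.
With y3 = 0, by the same count on the reduced clause set, 0 assignments work.
Total: 1 + 0 = 1.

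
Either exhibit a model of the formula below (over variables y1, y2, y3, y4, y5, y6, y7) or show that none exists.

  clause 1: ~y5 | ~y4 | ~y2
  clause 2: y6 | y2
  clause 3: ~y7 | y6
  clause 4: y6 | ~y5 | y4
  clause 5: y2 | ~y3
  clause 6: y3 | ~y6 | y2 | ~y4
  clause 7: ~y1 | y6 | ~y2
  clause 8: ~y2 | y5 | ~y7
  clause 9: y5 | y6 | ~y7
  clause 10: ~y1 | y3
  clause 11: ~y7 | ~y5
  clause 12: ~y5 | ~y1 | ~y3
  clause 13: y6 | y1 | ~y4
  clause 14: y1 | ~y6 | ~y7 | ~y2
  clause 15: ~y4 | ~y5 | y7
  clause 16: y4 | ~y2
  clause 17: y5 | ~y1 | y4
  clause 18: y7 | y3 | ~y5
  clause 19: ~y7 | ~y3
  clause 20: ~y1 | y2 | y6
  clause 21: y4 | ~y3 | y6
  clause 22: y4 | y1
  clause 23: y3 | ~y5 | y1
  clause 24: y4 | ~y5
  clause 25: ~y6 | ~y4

Case y6 = 1:
From the singleton clause (~y4), y4 = 0.
From the singleton clause (~y2), y2 = 0.
From the singleton clause (~y3), y3 = 0.
From the singleton clause (~y1), y1 = 0.
Now (y1) is unsatisfied and unit — conflict.
That branch fails; take y6 = 0 instead.
From the singleton clause (y2), y2 = 1.
From the singleton clause (~y7), y7 = 0.
From the singleton clause (~y1), y1 = 0.
From the singleton clause (~y4), y4 = 0.
Now (y4) is unsatisfied and unit — conflict.
Either choice for y6 ends in contradiction.

UNSATISFIABLE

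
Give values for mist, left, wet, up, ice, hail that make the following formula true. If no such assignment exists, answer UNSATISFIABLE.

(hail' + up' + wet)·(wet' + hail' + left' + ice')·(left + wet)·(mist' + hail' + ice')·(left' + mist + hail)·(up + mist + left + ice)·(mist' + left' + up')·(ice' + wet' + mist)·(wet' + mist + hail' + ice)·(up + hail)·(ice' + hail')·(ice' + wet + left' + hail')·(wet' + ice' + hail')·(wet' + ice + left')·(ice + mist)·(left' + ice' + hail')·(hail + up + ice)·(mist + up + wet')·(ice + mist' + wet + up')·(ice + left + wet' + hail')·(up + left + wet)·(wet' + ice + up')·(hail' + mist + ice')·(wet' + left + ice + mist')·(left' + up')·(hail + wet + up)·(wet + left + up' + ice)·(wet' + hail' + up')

mist: 1, left: 0, wet: 1, up: 1, ice: 1, hail: 0

Suppose left = 0.
From the singleton clause (wet), wet = 1.
Suppose ice = 1.
From the singleton clause (mist), mist = 1.
From the singleton clause (hail'), hail = 0.
From the singleton clause (up), up = 1.
Every clause now holds.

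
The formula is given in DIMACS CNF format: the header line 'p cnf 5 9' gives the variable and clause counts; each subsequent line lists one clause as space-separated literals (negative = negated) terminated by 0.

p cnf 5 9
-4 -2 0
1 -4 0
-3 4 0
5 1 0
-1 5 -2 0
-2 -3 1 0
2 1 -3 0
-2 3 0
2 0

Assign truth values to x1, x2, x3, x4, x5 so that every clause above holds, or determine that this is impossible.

Unit clause (x2) forces x2 = True.
Unit clause (¬x4) forces x4 = False.
Unit clause (¬x3) forces x3 = False.
But (x3) is also a unit clause — contradiction.

UNSATISFIABLE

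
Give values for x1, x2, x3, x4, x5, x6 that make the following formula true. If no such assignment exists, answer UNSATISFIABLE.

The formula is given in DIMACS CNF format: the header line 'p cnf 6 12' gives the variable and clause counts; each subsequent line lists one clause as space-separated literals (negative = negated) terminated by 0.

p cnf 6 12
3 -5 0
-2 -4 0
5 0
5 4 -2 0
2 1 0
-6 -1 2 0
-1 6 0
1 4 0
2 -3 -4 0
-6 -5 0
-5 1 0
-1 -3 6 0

UNSATISFIABLE

From the singleton clause (x5), x5 = True.
From the singleton clause (x3), x3 = True.
From the singleton clause (¬x6), x6 = False.
From the singleton clause (¬x1), x1 = False.
That conflicts with the unit clause (x1).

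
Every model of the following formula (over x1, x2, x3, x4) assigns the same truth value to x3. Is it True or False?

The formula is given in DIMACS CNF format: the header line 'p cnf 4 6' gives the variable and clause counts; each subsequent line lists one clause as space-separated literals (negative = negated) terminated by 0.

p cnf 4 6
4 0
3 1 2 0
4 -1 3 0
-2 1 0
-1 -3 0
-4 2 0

Suppose x3 = True.
The clause (x4) is unit, so x4 = True.
The clause (¬x1) is unit, so x1 = False.
The clause (¬x2) is unit, so x2 = False.
But (x2) is also a unit clause — contradiction.
So every satisfying assignment has x3 = False.

False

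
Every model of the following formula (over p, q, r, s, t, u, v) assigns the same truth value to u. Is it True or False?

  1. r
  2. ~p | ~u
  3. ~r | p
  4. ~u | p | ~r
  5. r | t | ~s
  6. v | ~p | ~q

False

Suppose u = 1.
The clause (r) is unit, so r = 1.
The clause (~p) is unit, so p = 0.
That conflicts with the unit clause (p).
So every satisfying assignment has u = False.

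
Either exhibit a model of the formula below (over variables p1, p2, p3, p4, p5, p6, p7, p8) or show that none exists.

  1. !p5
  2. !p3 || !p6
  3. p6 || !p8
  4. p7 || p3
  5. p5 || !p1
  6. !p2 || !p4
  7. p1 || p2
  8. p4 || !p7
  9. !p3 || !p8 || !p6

From the singleton clause (!p5), p5 = false.
From the singleton clause (!p1), p1 = false.
From the singleton clause (p2), p2 = true.
From the singleton clause (!p4), p4 = false.
From the singleton clause (!p7), p7 = false.
From the singleton clause (p3), p3 = true.
From the singleton clause (!p6), p6 = false.
From the singleton clause (!p8), p8 = false.
Every clause now holds.

p1=false; p2=true; p3=true; p4=false; p5=false; p6=false; p7=false; p8=false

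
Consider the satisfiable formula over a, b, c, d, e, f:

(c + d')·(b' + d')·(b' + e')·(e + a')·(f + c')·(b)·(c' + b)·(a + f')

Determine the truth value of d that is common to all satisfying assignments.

False

Suppose d = 1.
From the singleton clause (c), c = 1.
From the singleton clause (b'), b = 0.
Now (b) is unsatisfied and unit — conflict.
So every satisfying assignment has d = False.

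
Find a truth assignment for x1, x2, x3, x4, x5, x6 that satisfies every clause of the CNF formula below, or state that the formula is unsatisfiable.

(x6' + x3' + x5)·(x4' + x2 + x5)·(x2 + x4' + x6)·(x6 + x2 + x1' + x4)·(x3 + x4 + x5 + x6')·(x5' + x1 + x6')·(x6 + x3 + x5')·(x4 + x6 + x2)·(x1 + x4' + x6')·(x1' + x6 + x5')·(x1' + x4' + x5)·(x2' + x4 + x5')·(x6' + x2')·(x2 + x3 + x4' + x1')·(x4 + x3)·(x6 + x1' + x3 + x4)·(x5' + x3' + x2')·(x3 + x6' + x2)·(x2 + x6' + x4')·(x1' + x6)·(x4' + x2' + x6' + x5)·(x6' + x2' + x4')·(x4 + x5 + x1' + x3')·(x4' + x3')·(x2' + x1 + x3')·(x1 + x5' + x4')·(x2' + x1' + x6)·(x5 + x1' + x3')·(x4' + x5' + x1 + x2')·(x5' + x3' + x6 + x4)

Case x6 = 1:
From the singleton clause (x2'), x2 = 0.
From the singleton clause (x3), x3 = 1.
From the singleton clause (x5), x5 = 1.
From the singleton clause (x1), x1 = 1.
From the singleton clause (x4'), x4 = 0.
Every clause now holds.

x1: 1; x2: 0; x3: 1; x4: 0; x5: 1; x6: 1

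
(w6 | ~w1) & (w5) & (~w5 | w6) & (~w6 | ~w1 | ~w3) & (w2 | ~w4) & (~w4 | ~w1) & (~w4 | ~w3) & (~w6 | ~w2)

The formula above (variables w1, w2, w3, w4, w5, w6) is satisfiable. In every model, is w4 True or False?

Suppose w4 = 1.
From the singleton clause (w5), w5 = 1.
From the singleton clause (w6), w6 = 1.
From the singleton clause (w2), w2 = 1.
That conflicts with the unit clause (~w2).
So every satisfying assignment has w4 = False.

False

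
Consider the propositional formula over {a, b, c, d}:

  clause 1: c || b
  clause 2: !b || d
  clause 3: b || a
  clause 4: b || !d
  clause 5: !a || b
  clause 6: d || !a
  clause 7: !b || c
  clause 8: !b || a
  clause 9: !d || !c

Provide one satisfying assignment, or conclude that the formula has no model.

Suppose c = true.
(!d) alone gives d = false.
(!b) alone gives b = false.
(a) alone gives a = true.
But (!a) is also a unit clause — contradiction.
Backtrack on c: now try c = false.
(b) alone gives b = true.
But (!b) is also a unit clause — contradiction.
Both values of c lead to a conflict.

UNSATISFIABLE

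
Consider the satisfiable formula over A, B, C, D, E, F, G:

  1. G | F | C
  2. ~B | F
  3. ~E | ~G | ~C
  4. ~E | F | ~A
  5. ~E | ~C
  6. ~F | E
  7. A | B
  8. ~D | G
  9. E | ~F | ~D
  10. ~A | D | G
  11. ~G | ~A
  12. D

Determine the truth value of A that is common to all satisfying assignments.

False

Suppose A = 1.
Unit clause (~G) forces G = 0.
Unit clause (~D) forces D = 0.
Now (D) is unsatisfied and unit — conflict.
So every satisfying assignment has A = False.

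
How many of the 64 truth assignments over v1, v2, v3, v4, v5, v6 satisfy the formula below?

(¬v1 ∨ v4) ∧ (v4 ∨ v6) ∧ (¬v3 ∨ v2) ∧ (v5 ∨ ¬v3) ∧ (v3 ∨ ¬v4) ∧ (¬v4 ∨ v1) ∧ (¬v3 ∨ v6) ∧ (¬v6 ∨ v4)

1

There are 2^6 = 64 truth assignments over (v1, v2, v3, v4, v5, v6).
Split on v5. With v5 = True, the clauses containing v5 are satisfied and ¬v5 drops from the rest; 1 of the 2^5 = 32 assignments to the other variables satisfy what remains.
With v5 = False, by the same count on the reduced clause set, 0 assignments work.
(One model: v1=T, v2=T, v3=T, v4=T, v5=T, v6=T.)
Total: 1 + 0 = 1.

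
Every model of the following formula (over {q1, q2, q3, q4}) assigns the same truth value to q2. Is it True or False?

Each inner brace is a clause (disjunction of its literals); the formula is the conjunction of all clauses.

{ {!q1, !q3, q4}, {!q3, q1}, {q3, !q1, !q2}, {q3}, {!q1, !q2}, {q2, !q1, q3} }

False

Suppose q2 = true.
Unit clause (q3) forces q3 = true.
Unit clause (q1) forces q1 = true.
That conflicts with the unit clause (!q1).
So every satisfying assignment has q2 = False.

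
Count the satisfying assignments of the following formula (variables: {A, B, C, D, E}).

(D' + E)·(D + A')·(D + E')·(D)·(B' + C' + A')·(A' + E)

7

There are 2^5 = 32 truth assignments over (A, B, C, D, E).
Split on B. With B = 1, the clauses containing B are satisfied and B' drops from the rest; 3 of the 2^4 = 16 assignments to the other variables satisfy what remains.
With B = 0, by the same count on the reduced clause set, 4 assignments work.
Total: 3 + 4 = 7.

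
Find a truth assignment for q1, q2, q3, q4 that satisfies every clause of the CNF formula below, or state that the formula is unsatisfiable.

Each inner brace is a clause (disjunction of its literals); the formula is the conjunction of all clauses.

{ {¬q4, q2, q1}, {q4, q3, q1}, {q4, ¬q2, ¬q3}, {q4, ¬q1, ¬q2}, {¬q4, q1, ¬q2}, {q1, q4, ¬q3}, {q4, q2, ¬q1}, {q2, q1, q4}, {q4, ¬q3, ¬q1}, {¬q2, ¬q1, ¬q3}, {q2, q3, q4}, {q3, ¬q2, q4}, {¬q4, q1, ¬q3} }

Branch on q4: set q4 = True.
Branch on q2: set q2 = False.
Unit clause (q1) forces q1 = True.
All clauses hold; q3 can take either value.

q1=True; q2=False; q3=False; q4=True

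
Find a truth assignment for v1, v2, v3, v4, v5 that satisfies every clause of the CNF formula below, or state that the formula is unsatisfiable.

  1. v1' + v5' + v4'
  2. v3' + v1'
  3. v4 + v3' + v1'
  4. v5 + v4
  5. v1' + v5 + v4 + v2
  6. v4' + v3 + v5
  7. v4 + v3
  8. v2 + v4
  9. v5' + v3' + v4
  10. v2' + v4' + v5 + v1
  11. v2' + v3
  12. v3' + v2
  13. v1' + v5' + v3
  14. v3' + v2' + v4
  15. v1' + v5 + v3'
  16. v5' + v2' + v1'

v1 ↦ 0, v2 ↦ 0, v3 ↦ 0, v4 ↦ 1, v5 ↦ 1

Try v3 = 0.
(v4) alone gives v4 = 1.
(v5) alone gives v5 = 1.
(v1') alone gives v1 = 0.
(v2') alone gives v2 = 0.
All clauses are satisfied.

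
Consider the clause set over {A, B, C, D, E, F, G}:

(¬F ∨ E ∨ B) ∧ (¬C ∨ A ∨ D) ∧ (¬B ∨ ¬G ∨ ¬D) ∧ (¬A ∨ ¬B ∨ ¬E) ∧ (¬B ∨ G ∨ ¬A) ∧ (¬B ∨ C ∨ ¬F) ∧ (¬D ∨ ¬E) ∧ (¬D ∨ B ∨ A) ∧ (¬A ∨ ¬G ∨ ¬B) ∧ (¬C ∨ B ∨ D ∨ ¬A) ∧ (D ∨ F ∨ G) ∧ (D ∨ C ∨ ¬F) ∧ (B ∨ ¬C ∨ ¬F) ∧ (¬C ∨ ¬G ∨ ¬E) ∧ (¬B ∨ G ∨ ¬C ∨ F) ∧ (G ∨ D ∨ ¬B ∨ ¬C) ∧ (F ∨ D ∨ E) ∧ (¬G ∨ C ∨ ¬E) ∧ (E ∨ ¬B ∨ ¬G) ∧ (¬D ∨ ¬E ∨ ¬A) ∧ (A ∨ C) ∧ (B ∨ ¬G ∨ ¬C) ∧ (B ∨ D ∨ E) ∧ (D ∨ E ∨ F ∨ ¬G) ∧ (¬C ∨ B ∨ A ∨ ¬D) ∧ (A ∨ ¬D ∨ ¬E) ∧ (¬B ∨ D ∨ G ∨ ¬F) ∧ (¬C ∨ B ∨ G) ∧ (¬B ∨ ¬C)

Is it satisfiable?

Try D = True.
The clause (¬E) is unit, so E = False.
Try F = False.
Try B = False.
The clause (A) is unit, so A = True.
Try G = False.
The clause (¬C) is unit, so C = False.
This assignment satisfies each clause.
A satisfying assignment: A ↦ True; B ↦ False; C ↦ False; D ↦ True; E ↦ False; F ↦ False; G ↦ False.

Yes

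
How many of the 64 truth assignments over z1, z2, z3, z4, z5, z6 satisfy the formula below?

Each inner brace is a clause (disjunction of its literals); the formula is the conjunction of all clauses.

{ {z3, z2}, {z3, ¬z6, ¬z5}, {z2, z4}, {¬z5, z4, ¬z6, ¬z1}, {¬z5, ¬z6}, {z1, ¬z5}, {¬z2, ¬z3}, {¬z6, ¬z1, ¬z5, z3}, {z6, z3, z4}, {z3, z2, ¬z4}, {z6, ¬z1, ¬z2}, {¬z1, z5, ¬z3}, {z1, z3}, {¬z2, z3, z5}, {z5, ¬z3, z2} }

There are 2^6 = 64 truth assignments over (z1, z2, z3, z4, z5, z6).
Split on z1. With z1 = True, the clauses containing z1 are satisfied and ¬z1 drops from the rest; 1 of the 2^5 = 32 assignments to the other variables satisfy what remains.
With z1 = False, by the same count on the reduced clause set, 0 assignments work.
(One model: z1=T, z2=F, z3=T, z4=T, z5=T, z6=F.)
Total: 1 + 0 = 1.

1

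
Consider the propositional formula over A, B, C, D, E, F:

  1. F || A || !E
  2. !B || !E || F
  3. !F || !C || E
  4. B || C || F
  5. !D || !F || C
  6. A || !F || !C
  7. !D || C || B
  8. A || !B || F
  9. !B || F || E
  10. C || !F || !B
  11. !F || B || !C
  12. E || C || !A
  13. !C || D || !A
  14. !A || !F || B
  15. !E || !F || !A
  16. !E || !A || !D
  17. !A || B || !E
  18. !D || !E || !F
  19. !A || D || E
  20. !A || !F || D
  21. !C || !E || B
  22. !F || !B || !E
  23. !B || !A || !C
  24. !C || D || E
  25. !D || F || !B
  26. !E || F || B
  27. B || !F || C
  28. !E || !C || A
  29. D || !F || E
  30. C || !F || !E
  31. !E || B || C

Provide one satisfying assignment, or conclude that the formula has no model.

A=false; B=false; C=true; D=true; E=false; F=false

Case F = false:
Case A = false:
The clause (!E) is unit, so E = false.
The clause (!B) is unit, so B = false.
The clause (C) is unit, so C = true.
The clause (D) is unit, so D = true.
All clauses are satisfied.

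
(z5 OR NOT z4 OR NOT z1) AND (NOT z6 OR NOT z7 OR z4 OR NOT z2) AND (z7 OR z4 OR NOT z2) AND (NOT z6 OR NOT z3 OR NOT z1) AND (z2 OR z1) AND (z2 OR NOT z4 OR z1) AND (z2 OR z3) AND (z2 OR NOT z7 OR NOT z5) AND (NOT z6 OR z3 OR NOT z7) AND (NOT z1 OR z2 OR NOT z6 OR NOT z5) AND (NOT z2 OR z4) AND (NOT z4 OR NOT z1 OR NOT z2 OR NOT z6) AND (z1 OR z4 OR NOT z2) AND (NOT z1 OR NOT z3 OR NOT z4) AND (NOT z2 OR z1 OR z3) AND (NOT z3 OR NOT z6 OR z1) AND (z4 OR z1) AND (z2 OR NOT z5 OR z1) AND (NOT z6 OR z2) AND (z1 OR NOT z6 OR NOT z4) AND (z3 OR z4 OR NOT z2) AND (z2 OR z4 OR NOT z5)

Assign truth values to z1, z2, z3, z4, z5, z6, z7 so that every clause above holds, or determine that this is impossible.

Suppose z2 = true.
From the singleton clause (z4), z4 = true.
Suppose z5 = true.
Suppose z1 = false.
From the singleton clause (z3), z3 = true.
From the singleton clause (NOT z6), z6 = false.
Every clause is now satisfied; z7 is unconstrained.

z1 ↦ false,  z2 ↦ true,  z3 ↦ true,  z4 ↦ true,  z5 ↦ true,  z6 ↦ false,  z7 ↦ true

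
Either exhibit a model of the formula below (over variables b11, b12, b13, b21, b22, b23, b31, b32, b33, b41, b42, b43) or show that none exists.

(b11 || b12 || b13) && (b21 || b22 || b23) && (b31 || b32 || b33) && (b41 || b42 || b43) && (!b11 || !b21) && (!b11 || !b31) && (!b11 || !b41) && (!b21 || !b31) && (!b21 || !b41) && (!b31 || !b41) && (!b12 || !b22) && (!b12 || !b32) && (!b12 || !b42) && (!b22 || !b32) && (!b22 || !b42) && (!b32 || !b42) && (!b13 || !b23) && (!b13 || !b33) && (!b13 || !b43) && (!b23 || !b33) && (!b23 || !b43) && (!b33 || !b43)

UNSATISFIABLE

Try b11 = false.
Try b12 = true.
Unit clause (!b22) forces b22 = false.
Unit clause (!b32) forces b32 = false.
Unit clause (!b42) forces b42 = false.
Try b21 = true.
Unit clause (!b31) forces b31 = false.
Unit clause (b33) forces b33 = true.
Unit clause (!b41) forces b41 = false.
Unit clause (b43) forces b43 = true.
That conflicts with the unit clause (!b43).
That branch fails; take b21 = false instead.
Unit clause (b23) forces b23 = true.
Unit clause (!b13) forces b13 = false.
Unit clause (!b33) forces b33 = false.
Unit clause (b31) forces b31 = true.
Unit clause (!b41) forces b41 = false.
Unit clause (b43) forces b43 = true.
That conflicts with the unit clause (!b43).
Both values of b21 lead to a conflict.
That branch fails; take b12 = false instead.
Unit clause (b13) forces b13 = true.
Unit clause (!b23) forces b23 = false.
Unit clause (!b33) forces b33 = false.
Unit clause (!b43) forces b43 = false.
Try b21 = true.
Unit clause (!b31) forces b31 = false.
Unit clause (b32) forces b32 = true.
Unit clause (!b41) forces b41 = false.
Unit clause (b42) forces b42 = true.
That conflicts with the unit clause (!b42).
That branch fails; take b21 = false instead.
Unit clause (b22) forces b22 = true.
Unit clause (!b32) forces b32 = false.
Unit clause (b31) forces b31 = true.
Unit clause (!b41) forces b41 = false.
Unit clause (b42) forces b42 = true.
That conflicts with the unit clause (!b42).
Both values of b21 lead to a conflict.
Both values of b12 lead to a conflict.
That branch fails; take b11 = true instead.
Unit clause (!b21) forces b21 = false.
Unit clause (!b31) forces b31 = false.
Unit clause (!b41) forces b41 = false.
Try b22 = true.
Unit clause (!b12) forces b12 = false.
Unit clause (!b32) forces b32 = false.
Unit clause (b33) forces b33 = true.
Unit clause (!b42) forces b42 = false.
Unit clause (b43) forces b43 = true.
That conflicts with the unit clause (!b43).
That branch fails; take b22 = false instead.
Unit clause (b23) forces b23 = true.
Unit clause (!b13) forces b13 = false.
Unit clause (!b33) forces b33 = false.
Unit clause (b32) forces b32 = true.
Unit clause (!b12) forces b12 = false.
Unit clause (!b42) forces b42 = false.
Unit clause (b43) forces b43 = true.
That conflicts with the unit clause (!b43).
Both values of b22 lead to a conflict.
Both values of b11 lead to a conflict.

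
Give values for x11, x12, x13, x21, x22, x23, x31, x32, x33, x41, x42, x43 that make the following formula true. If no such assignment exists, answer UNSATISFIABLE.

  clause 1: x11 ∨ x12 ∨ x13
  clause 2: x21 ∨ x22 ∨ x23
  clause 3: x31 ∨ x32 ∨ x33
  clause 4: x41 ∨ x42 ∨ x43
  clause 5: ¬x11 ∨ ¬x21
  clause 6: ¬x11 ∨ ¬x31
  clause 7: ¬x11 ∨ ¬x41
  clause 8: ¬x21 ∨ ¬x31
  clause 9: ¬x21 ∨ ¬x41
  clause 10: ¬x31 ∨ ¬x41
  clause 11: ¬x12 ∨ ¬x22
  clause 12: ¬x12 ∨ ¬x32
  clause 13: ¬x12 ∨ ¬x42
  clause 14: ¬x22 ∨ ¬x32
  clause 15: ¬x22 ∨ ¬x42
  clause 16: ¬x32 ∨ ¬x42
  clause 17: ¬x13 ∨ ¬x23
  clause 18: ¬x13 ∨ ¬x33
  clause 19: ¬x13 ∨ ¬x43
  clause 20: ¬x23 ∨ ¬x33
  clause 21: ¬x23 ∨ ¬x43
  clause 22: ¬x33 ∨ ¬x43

Suppose x11 = False.
Suppose x12 = True.
(¬x22) alone gives x22 = False.
(¬x32) alone gives x32 = False.
(¬x42) alone gives x42 = False.
Suppose x21 = True.
(¬x31) alone gives x31 = False.
(x33) alone gives x33 = True.
(¬x41) alone gives x41 = False.
(x43) alone gives x43 = True.
That conflicts with the unit clause (¬x43).
Backtrack on x21: now try x21 = False.
(x23) alone gives x23 = True.
(¬x13) alone gives x13 = False.
(¬x33) alone gives x33 = False.
(x31) alone gives x31 = True.
(¬x41) alone gives x41 = False.
(x43) alone gives x43 = True.
That conflicts with the unit clause (¬x43).
Either choice for x21 ends in contradiction.
Backtrack on x12: now try x12 = False.
(x13) alone gives x13 = True.
(¬x23) alone gives x23 = False.
(¬x33) alone gives x33 = False.
(¬x43) alone gives x43 = False.
Suppose x21 = True.
(¬x31) alone gives x31 = False.
(x32) alone gives x32 = True.
(¬x41) alone gives x41 = False.
(x42) alone gives x42 = True.
That conflicts with the unit clause (¬x42).
Backtrack on x21: now try x21 = False.
(x22) alone gives x22 = True.
(¬x32) alone gives x32 = False.
(x31) alone gives x31 = True.
(¬x41) alone gives x41 = False.
(x42) alone gives x42 = True.
That conflicts with the unit clause (¬x42).
Either choice for x21 ends in contradiction.
Either choice for x12 ends in contradiction.
Backtrack on x11: now try x11 = True.
(¬x21) alone gives x21 = False.
(¬x31) alone gives x31 = False.
(¬x41) alone gives x41 = False.
Suppose x22 = True.
(¬x12) alone gives x12 = False.
(¬x32) alone gives x32 = False.
(x33) alone gives x33 = True.
(¬x42) alone gives x42 = False.
(x43) alone gives x43 = True.
That conflicts with the unit clause (¬x43).
Backtrack on x22: now try x22 = False.
(x23) alone gives x23 = True.
(¬x13) alone gives x13 = False.
(¬x33) alone gives x33 = False.
(x32) alone gives x32 = True.
(¬x12) alone gives x12 = False.
(¬x42) alone gives x42 = False.
(x43) alone gives x43 = True.
That conflicts with the unit clause (¬x43).
Either choice for x22 ends in contradiction.
Either choice for x11 ends in contradiction.

UNSATISFIABLE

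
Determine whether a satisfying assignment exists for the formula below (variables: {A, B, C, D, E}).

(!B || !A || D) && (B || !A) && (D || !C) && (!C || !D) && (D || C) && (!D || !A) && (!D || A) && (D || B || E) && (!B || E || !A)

Case B = true:
Case A = false:
Unit clause (!D) forces D = false.
Unit clause (!C) forces C = false.
That conflicts with the unit clause (C).
That branch fails; take A = true instead.
Unit clause (D) forces D = true.
That conflicts with the unit clause (!D).
Both values of A lead to a conflict.
That branch fails; take B = false instead.
Unit clause (!A) forces A = false.
Unit clause (!D) forces D = false.
Unit clause (!C) forces C = false.
That conflicts with the unit clause (C).
Both values of B lead to a conflict.
No assignment satisfies every clause.

No, unsatisfiable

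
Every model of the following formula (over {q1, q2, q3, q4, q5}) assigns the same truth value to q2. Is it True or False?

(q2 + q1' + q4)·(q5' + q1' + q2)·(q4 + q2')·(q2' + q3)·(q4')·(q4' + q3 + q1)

Suppose q2 = 1.
Unit clause (q4) forces q4 = 1.
That conflicts with the unit clause (q4').
So every satisfying assignment has q2 = False.

False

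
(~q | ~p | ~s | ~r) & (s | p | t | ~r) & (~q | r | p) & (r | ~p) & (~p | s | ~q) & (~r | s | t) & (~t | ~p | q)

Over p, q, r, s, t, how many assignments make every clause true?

There are 2^5 = 32 truth assignments over (p, q, r, s, t).
Split on t. With t = 1, the clauses containing t are satisfied and ~t drops from the rest; 6 of the 2^4 = 16 assignments to the other variables satisfy what remains.
With t = 0, by the same count on the reduced clause set, 5 assignments work.
Total: 6 + 5 = 11.

11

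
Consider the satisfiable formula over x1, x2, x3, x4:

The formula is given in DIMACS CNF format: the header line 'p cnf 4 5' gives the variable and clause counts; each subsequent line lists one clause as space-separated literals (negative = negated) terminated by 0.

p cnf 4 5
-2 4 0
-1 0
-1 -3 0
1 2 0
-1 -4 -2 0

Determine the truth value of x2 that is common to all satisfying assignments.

Suppose x2 = False.
Unit clause (¬x1) forces x1 = False.
But (x1) is also a unit clause — contradiction.
So every satisfying assignment has x2 = True.

True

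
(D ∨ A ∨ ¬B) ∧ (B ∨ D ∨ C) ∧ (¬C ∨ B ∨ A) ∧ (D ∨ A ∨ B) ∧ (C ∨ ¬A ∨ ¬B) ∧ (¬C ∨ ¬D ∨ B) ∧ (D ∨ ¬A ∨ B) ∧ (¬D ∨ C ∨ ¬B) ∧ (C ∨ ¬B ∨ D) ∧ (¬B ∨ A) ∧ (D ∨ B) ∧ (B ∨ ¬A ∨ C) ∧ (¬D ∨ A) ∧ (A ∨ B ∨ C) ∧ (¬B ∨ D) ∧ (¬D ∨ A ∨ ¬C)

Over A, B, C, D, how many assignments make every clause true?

There are 2^4 = 16 truth assignments over (A, B, C, D).
Split on C. With C = True, the clauses containing C are satisfied and ¬C drops from the rest; 1 of the 2^3 = 8 assignments to the other variables satisfy what remains.
With C = False, by the same count on the reduced clause set, 0 assignments work.
Total: 1 + 0 = 1.

1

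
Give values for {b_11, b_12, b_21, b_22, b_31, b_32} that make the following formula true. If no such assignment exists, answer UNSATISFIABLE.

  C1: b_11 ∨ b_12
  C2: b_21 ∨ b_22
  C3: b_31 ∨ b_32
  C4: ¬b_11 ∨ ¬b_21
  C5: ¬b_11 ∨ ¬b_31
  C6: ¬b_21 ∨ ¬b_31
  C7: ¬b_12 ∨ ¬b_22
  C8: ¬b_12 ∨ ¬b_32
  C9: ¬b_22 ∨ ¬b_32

Case b_11 = True:
(¬b_21) alone gives b_21 = False.
(b_22) alone gives b_22 = True.
(¬b_31) alone gives b_31 = False.
(b_32) alone gives b_32 = True.
But (¬b_32) is also a unit clause — contradiction.
Backtrack on b_11: now try b_11 = False.
(b_12) alone gives b_12 = True.
(¬b_22) alone gives b_22 = False.
(b_21) alone gives b_21 = True.
(¬b_31) alone gives b_31 = False.
(b_32) alone gives b_32 = True.
But (¬b_32) is also a unit clause — contradiction.
Both values of b_11 lead to a conflict.

UNSATISFIABLE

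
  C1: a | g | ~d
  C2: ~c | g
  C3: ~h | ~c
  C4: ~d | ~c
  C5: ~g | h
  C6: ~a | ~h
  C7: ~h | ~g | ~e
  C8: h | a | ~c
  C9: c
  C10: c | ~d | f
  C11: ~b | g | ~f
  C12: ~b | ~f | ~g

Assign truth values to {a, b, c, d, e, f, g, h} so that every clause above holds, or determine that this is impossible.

UNSATISFIABLE

The clause (c) is unit, so c = 1.
The clause (g) is unit, so g = 1.
The clause (~h) is unit, so h = 0.
That conflicts with the unit clause (h).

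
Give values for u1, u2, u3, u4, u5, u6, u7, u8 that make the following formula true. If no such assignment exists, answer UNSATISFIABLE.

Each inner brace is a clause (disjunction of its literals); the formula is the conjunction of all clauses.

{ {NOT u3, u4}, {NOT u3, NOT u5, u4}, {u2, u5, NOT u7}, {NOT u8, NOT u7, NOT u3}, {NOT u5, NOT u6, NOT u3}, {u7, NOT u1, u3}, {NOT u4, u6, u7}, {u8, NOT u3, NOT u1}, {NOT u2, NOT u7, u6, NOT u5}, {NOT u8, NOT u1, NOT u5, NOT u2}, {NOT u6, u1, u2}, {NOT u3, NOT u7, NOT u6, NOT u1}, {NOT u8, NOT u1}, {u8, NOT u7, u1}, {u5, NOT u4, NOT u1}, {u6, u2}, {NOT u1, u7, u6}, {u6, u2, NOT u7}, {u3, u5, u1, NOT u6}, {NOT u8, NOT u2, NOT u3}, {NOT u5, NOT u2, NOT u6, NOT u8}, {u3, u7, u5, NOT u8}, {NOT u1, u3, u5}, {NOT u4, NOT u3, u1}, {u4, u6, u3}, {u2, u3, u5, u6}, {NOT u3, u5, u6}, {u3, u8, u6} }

u1 ↦ true,  u2 ↦ false,  u3 ↦ false,  u4 ↦ false,  u5 ↦ true,  u6 ↦ true,  u7 ↦ true,  u8 ↦ false

Try u3 = false.
Try u7 = true.
Try u2 = false.
From the singleton clause (u5), u5 = true.
From the singleton clause (u6), u6 = true.
From the singleton clause (u1), u1 = true.
From the singleton clause (NOT u8), u8 = false.
Every clause is now satisfied; u4 is unconstrained.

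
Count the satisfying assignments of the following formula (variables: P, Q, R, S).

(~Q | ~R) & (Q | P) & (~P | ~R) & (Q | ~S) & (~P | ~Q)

There are 2^4 = 16 truth assignments over (P, Q, R, S).
Split on P. With P = 1, the clauses containing P are satisfied and ~P drops from the rest; 1 of the 2^3 = 8 assignments to the other variables satisfy what remains.
With P = 0, by the same count on the reduced clause set, 2 assignments work.
Total: 1 + 2 = 3.

3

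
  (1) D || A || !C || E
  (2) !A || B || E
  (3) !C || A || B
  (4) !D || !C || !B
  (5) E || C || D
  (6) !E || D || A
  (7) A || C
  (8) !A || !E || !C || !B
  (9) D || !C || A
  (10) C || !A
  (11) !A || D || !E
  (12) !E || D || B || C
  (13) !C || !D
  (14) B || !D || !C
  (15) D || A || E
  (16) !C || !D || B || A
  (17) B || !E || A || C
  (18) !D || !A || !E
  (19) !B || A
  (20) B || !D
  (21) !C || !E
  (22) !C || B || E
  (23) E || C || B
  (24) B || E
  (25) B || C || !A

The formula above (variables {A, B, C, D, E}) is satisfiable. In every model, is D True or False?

Suppose D = true.
Unit clause (!C) forces C = false.
Unit clause (A) forces A = true.
But (!A) is also a unit clause — contradiction.
So every satisfying assignment has D = False.

False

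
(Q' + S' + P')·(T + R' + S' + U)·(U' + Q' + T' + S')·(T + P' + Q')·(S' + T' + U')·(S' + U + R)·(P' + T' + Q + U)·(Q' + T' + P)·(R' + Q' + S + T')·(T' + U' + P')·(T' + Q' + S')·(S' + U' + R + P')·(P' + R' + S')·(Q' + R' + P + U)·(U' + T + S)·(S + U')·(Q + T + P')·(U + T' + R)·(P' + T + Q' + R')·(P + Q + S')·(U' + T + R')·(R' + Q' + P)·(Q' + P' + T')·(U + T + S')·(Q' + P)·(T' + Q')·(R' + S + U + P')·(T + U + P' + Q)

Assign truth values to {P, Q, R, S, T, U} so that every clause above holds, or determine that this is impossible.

P=0; Q=0; R=1; S=0; T=1; U=0

Case S = 0:
Unit clause (U') forces U = 0.
Case T = 1:
Unit clause (R) forces R = 1.
Unit clause (Q') forces Q = 0.
Unit clause (P') forces P = 0.
This assignment satisfies each clause.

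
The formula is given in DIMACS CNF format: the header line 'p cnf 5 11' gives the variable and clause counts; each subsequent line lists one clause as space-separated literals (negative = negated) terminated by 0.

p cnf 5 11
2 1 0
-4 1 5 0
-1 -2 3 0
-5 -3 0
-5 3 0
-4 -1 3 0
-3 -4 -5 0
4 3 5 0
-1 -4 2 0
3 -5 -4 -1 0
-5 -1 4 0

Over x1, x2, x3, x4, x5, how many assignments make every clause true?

4

There are 2^5 = 32 truth assignments over (x1, x2, x3, x4, x5).
Split on x3. With x3 = True, the clauses containing x3 are satisfied and ¬x3 drops from the rest; 4 of the 2^4 = 16 assignments to the other variables satisfy what remains.
With x3 = False, by the same count on the reduced clause set, 0 assignments work.
Total: 4 + 0 = 4.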